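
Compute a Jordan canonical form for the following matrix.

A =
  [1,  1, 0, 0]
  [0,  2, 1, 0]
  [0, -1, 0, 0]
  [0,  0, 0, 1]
J_3(1) ⊕ J_1(1)

The characteristic polynomial is
  det(x·I − A) = x^4 - 4*x^3 + 6*x^2 - 4*x + 1 = (x - 1)^4

Eigenvalues and multiplicities (the geometric multiplicity of λ is n − rank(A − λI), which equals the number of Jordan blocks for λ):
  λ = 1: algebraic multiplicity = 4, geometric multiplicity = 2

Determining the block sizes for each eigenvalue:
  λ = 1: with am = 4 and gm = 2, the partition is not yet determined (e.g. several partitions of 4 into 2 parts exist). Let N = A − (1)·I. Computing rank(N^1) = 2, rank(N^2) = 1, rank(N^3) = 0; the number of blocks of size ≥ j is rank(N^{j−1}) − rank(N^j), giving [2, 1, 1]. So we have 1 block(s) of size 3, 1 block(s) of size 1 → block sizes [3, 1]

Assembling the blocks gives a Jordan form
J =
  [1, 1, 0, 0]
  [0, 1, 1, 0]
  [0, 0, 1, 0]
  [0, 0, 0, 1]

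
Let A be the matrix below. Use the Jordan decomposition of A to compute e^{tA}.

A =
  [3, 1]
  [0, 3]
e^{tA} =
  [exp(3*t), t*exp(3*t)]
  [0, exp(3*t)]

Strategy: write A = P · J · P⁻¹ where J is a Jordan canonical form, so e^{tA} = P · e^{tJ} · P⁻¹, and e^{tJ} can be computed block-by-block.

A has Jordan form
J =
  [3, 1]
  [0, 3]
(up to reordering of blocks).

Per-block formulas:
  For a 2×2 Jordan block J_2(3): exp(t · J_2(3)) = e^(3t)·(I + t·N), where N is the 2×2 nilpotent shift.

After assembling e^{tJ} and conjugating by P, we get:

e^{tA} =
  [exp(3*t), t*exp(3*t)]
  [0, exp(3*t)]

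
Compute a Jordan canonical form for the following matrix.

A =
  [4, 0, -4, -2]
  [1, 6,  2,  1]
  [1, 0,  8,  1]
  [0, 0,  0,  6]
J_2(6) ⊕ J_1(6) ⊕ J_1(6)

The characteristic polynomial is
  det(x·I − A) = x^4 - 24*x^3 + 216*x^2 - 864*x + 1296 = (x - 6)^4

Eigenvalues and multiplicities (the geometric multiplicity of λ is n − rank(A − λI), which equals the number of Jordan blocks for λ):
  λ = 6: algebraic multiplicity = 4, geometric multiplicity = 3

Determining the block sizes for each eigenvalue:
  λ = 6: 3 blocks summing to 4 forces exactly one block of size 2 and the rest size 1 → block sizes [2, 1, 1]

Assembling the blocks gives a Jordan form
J =
  [6, 1, 0, 0]
  [0, 6, 0, 0]
  [0, 0, 6, 0]
  [0, 0, 0, 6]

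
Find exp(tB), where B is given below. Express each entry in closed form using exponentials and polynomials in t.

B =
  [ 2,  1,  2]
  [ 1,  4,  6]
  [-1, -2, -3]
e^{tB} =
  [t*exp(t) + exp(t), t*exp(t), 2*t*exp(t)]
  [-t^2*exp(t) + t*exp(t), -t^2*exp(t) + 3*t*exp(t) + exp(t), -2*t^2*exp(t) + 6*t*exp(t)]
  [t^2*exp(t)/2 - t*exp(t), t^2*exp(t)/2 - 2*t*exp(t), t^2*exp(t) - 4*t*exp(t) + exp(t)]

Strategy: write B = P · J · P⁻¹ where J is a Jordan canonical form, so e^{tB} = P · e^{tJ} · P⁻¹, and e^{tJ} can be computed block-by-block.

B has Jordan form
J =
  [1, 1, 0]
  [0, 1, 1]
  [0, 0, 1]
(up to reordering of blocks).

Per-block formulas:
  For a 3×3 Jordan block J_3(1): exp(t · J_3(1)) = e^(1t)·(I + t·N + (t^2/2)·N^2), where N is the 3×3 nilpotent shift.

After assembling e^{tJ} and conjugating by P, we get:

e^{tB} =
  [t*exp(t) + exp(t), t*exp(t), 2*t*exp(t)]
  [-t^2*exp(t) + t*exp(t), -t^2*exp(t) + 3*t*exp(t) + exp(t), -2*t^2*exp(t) + 6*t*exp(t)]
  [t^2*exp(t)/2 - t*exp(t), t^2*exp(t)/2 - 2*t*exp(t), t^2*exp(t) - 4*t*exp(t) + exp(t)]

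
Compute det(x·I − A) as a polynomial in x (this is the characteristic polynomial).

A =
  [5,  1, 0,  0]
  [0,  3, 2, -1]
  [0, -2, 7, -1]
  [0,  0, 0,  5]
x^4 - 20*x^3 + 150*x^2 - 500*x + 625

Expanding det(x·I − A) (e.g. by cofactor expansion or by noting that A is similar to its Jordan form J, which has the same characteristic polynomial as A) gives
  χ_A(x) = x^4 - 20*x^3 + 150*x^2 - 500*x + 625
which factors as (x - 5)^4. The eigenvalues (with algebraic multiplicities) are λ = 5 with multiplicity 4.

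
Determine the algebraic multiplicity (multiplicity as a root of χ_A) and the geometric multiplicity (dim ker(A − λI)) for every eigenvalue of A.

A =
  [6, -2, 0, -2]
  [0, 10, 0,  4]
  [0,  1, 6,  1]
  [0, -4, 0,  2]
λ = 6: alg = 4, geom = 3

Step 1 — factor the characteristic polynomial to read off the algebraic multiplicities:
  χ_A(x) = (x - 6)^4

Step 2 — compute geometric multiplicities via the rank-nullity identity g(λ) = n − rank(A − λI):
  rank(A − (6)·I) = 1, so dim ker(A − (6)·I) = n − 1 = 3

Summary:
  λ = 6: algebraic multiplicity = 4, geometric multiplicity = 3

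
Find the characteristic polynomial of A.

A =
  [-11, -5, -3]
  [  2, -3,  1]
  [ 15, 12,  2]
x^3 + 12*x^2 + 48*x + 64

Expanding det(x·I − A) (e.g. by cofactor expansion or by noting that A is similar to its Jordan form J, which has the same characteristic polynomial as A) gives
  χ_A(x) = x^3 + 12*x^2 + 48*x + 64
which factors as (x + 4)^3. The eigenvalues (with algebraic multiplicities) are λ = -4 with multiplicity 3.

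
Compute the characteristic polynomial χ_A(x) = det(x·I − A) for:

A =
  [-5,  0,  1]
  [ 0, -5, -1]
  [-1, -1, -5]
x^3 + 15*x^2 + 75*x + 125

Expanding det(x·I − A) (e.g. by cofactor expansion or by noting that A is similar to its Jordan form J, which has the same characteristic polynomial as A) gives
  χ_A(x) = x^3 + 15*x^2 + 75*x + 125
which factors as (x + 5)^3. The eigenvalues (with algebraic multiplicities) are λ = -5 with multiplicity 3.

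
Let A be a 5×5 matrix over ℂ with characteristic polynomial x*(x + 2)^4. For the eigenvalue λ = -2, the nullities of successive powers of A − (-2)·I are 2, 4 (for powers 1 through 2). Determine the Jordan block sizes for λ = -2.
Block sizes for λ = -2: [2, 2]

From the dimensions of kernels of powers, the number of Jordan blocks of size at least j is d_j − d_{j−1} where d_j = dim ker(N^j) (with d_0 = 0). Computing the differences gives [2, 2].
The number of blocks of size exactly k is (#blocks of size ≥ k) − (#blocks of size ≥ k + 1), so the partition is: 2 block(s) of size 2.
In nonincreasing order the block sizes are [2, 2].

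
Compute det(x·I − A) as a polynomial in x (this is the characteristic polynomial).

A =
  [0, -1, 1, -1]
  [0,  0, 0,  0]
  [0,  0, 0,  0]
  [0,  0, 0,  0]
x^4

Expanding det(x·I − A) (e.g. by cofactor expansion or by noting that A is similar to its Jordan form J, which has the same characteristic polynomial as A) gives
  χ_A(x) = x^4
which factors as x^4. The eigenvalues (with algebraic multiplicities) are λ = 0 with multiplicity 4.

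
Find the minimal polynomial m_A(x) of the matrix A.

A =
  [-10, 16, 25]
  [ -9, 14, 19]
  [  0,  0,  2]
x^3 - 6*x^2 + 12*x - 8

The characteristic polynomial is χ_A(x) = (x - 2)^3, so the eigenvalues are known. The minimal polynomial is
  m_A(x) = Π_λ (x − λ)^{k_λ}
where k_λ is the size of the *largest* Jordan block for λ (equivalently, the smallest k with (A − λI)^k v = 0 for every generalised eigenvector v of λ).

  λ = 2: largest Jordan block has size 3, contributing (x − 2)^3

So m_A(x) = (x - 2)^3 = x^3 - 6*x^2 + 12*x - 8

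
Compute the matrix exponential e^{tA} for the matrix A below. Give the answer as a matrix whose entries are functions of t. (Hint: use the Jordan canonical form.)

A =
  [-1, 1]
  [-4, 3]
e^{tA} =
  [-2*t*exp(t) + exp(t), t*exp(t)]
  [-4*t*exp(t), 2*t*exp(t) + exp(t)]

Strategy: write A = P · J · P⁻¹ where J is a Jordan canonical form, so e^{tA} = P · e^{tJ} · P⁻¹, and e^{tJ} can be computed block-by-block.

A has Jordan form
J =
  [1, 1]
  [0, 1]
(up to reordering of blocks).

Per-block formulas:
  For a 2×2 Jordan block J_2(1): exp(t · J_2(1)) = e^(1t)·(I + t·N), where N is the 2×2 nilpotent shift.

After assembling e^{tJ} and conjugating by P, we get:

e^{tA} =
  [-2*t*exp(t) + exp(t), t*exp(t)]
  [-4*t*exp(t), 2*t*exp(t) + exp(t)]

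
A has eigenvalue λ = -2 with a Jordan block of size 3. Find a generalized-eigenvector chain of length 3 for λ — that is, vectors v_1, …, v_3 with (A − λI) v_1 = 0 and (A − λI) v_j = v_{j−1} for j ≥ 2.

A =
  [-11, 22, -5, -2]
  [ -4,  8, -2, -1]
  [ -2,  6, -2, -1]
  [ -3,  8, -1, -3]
A Jordan chain for λ = -2 of length 3:
v_1 = (9, 3, -3, 0)ᵀ
v_2 = (-9, -4, -2, -3)ᵀ
v_3 = (1, 0, 0, 0)ᵀ

Let N = A − (-2)·I. We want v_3 with N^3 v_3 = 0 but N^2 v_3 ≠ 0; then v_{j-1} := N · v_j for j = 3, …, 2.

Pick v_3 = (1, 0, 0, 0)ᵀ.
Then v_2 = N · v_3 = (-9, -4, -2, -3)ᵀ.
Then v_1 = N · v_2 = (9, 3, -3, 0)ᵀ.

Sanity check: (A − (-2)·I) v_1 = (0, 0, 0, 0)ᵀ = 0. ✓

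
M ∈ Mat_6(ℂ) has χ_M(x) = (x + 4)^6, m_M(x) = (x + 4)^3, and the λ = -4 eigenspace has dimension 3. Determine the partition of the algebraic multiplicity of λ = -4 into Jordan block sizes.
Block sizes for λ = -4: [3, 2, 1]

Step 1 — from the characteristic polynomial, algebraic multiplicity of λ = -4 is 6. From dim ker(M − (-4)·I) = 3, there are exactly 3 Jordan blocks for λ = -4.
Step 2 — from the minimal polynomial, the factor (x + 4)^3 tells us the largest block for λ = -4 has size 3.
Step 3 — with total size 6, 3 blocks, and largest block 3, the block sizes (in nonincreasing order) are [3, 2, 1].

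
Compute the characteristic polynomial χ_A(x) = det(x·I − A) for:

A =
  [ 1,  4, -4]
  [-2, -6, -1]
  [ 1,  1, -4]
x^3 + 9*x^2 + 27*x + 27

Expanding det(x·I − A) (e.g. by cofactor expansion or by noting that A is similar to its Jordan form J, which has the same characteristic polynomial as A) gives
  χ_A(x) = x^3 + 9*x^2 + 27*x + 27
which factors as (x + 3)^3. The eigenvalues (with algebraic multiplicities) are λ = -3 with multiplicity 3.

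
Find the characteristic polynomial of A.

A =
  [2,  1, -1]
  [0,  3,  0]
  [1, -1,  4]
x^3 - 9*x^2 + 27*x - 27

Expanding det(x·I − A) (e.g. by cofactor expansion or by noting that A is similar to its Jordan form J, which has the same characteristic polynomial as A) gives
  χ_A(x) = x^3 - 9*x^2 + 27*x - 27
which factors as (x - 3)^3. The eigenvalues (with algebraic multiplicities) are λ = 3 with multiplicity 3.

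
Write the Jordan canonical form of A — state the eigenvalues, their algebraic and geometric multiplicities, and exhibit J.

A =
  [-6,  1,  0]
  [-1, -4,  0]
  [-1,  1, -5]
J_2(-5) ⊕ J_1(-5)

The characteristic polynomial is
  det(x·I − A) = x^3 + 15*x^2 + 75*x + 125 = (x + 5)^3

Eigenvalues and multiplicities (the geometric multiplicity of λ is n − rank(A − λI), which equals the number of Jordan blocks for λ):
  λ = -5: algebraic multiplicity = 3, geometric multiplicity = 2

Determining the block sizes for each eigenvalue:
  λ = -5: 2 blocks summing to 3 forces exactly one block of size 2 and the rest size 1 → block sizes [2, 1]

Assembling the blocks gives a Jordan form
J =
  [-5,  1,  0]
  [ 0, -5,  0]
  [ 0,  0, -5]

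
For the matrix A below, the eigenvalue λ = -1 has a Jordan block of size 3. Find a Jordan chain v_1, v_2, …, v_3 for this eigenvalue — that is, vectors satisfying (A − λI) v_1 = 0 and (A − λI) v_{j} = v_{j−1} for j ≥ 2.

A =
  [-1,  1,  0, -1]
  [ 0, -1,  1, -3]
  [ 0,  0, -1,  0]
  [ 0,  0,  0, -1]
A Jordan chain for λ = -1 of length 3:
v_1 = (1, 0, 0, 0)ᵀ
v_2 = (0, 1, 0, 0)ᵀ
v_3 = (0, 0, 1, 0)ᵀ

Let N = A − (-1)·I. We want v_3 with N^3 v_3 = 0 but N^2 v_3 ≠ 0; then v_{j-1} := N · v_j for j = 3, …, 2.

Pick v_3 = (0, 0, 1, 0)ᵀ.
Then v_2 = N · v_3 = (0, 1, 0, 0)ᵀ.
Then v_1 = N · v_2 = (1, 0, 0, 0)ᵀ.

Sanity check: (A − (-1)·I) v_1 = (0, 0, 0, 0)ᵀ = 0. ✓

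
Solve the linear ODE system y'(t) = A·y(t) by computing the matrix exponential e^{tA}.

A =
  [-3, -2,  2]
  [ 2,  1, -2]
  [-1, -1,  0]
e^{tA} =
  [-2 + 3*exp(-t), -2 + 2*exp(-t), 2 - 2*exp(-t)]
  [2 - 2*exp(-t), 2 - exp(-t), -2 + 2*exp(-t)]
  [-1 + exp(-t), -1 + exp(-t), 1]

Strategy: write A = P · J · P⁻¹ where J is a Jordan canonical form, so e^{tA} = P · e^{tJ} · P⁻¹, and e^{tJ} can be computed block-by-block.

A has Jordan form
J =
  [-1,  0, 0]
  [ 0, -1, 0]
  [ 0,  0, 0]
(up to reordering of blocks).

Per-block formulas:
  For a 1×1 block at λ = 0: exp(t · [0]) = [e^(0t)].
  For a 1×1 block at λ = -1: exp(t · [-1]) = [e^(-1t)].

After assembling e^{tJ} and conjugating by P, we get:

e^{tA} =
  [-2 + 3*exp(-t), -2 + 2*exp(-t), 2 - 2*exp(-t)]
  [2 - 2*exp(-t), 2 - exp(-t), -2 + 2*exp(-t)]
  [-1 + exp(-t), -1 + exp(-t), 1]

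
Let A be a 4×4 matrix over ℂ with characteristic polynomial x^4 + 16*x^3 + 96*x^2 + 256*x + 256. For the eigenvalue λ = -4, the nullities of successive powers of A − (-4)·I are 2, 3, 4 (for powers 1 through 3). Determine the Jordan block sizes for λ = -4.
Block sizes for λ = -4: [3, 1]

From the dimensions of kernels of powers, the number of Jordan blocks of size at least j is d_j − d_{j−1} where d_j = dim ker(N^j) (with d_0 = 0). Computing the differences gives [2, 1, 1].
The number of blocks of size exactly k is (#blocks of size ≥ k) − (#blocks of size ≥ k + 1), so the partition is: 1 block(s) of size 1, 1 block(s) of size 3.
In nonincreasing order the block sizes are [3, 1].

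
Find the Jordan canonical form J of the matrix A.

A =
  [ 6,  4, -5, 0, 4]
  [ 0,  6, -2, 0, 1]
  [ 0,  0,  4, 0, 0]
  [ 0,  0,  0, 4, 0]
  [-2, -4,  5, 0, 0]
J_3(4) ⊕ J_1(4) ⊕ J_1(4)

The characteristic polynomial is
  det(x·I − A) = x^5 - 20*x^4 + 160*x^3 - 640*x^2 + 1280*x - 1024 = (x - 4)^5

Eigenvalues and multiplicities (the geometric multiplicity of λ is n − rank(A − λI), which equals the number of Jordan blocks for λ):
  λ = 4: algebraic multiplicity = 5, geometric multiplicity = 3

Determining the block sizes for each eigenvalue:
  λ = 4: with am = 5 and gm = 3, the partition is not yet determined (e.g. several partitions of 5 into 3 parts exist). Let N = A − (4)·I. Computing rank(N^1) = 2, rank(N^2) = 1, rank(N^3) = 0; the number of blocks of size ≥ j is rank(N^{j−1}) − rank(N^j), giving [3, 1, 1]. So we have 1 block(s) of size 3, 2 block(s) of size 1 → block sizes [3, 1, 1]

Assembling the blocks gives a Jordan form
J =
  [4, 1, 0, 0, 0]
  [0, 4, 1, 0, 0]
  [0, 0, 4, 0, 0]
  [0, 0, 0, 4, 0]
  [0, 0, 0, 0, 4]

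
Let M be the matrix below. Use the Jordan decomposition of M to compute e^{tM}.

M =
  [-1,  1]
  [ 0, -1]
e^{tM} =
  [exp(-t), t*exp(-t)]
  [0, exp(-t)]

Strategy: write M = P · J · P⁻¹ where J is a Jordan canonical form, so e^{tM} = P · e^{tJ} · P⁻¹, and e^{tJ} can be computed block-by-block.

M has Jordan form
J =
  [-1,  1]
  [ 0, -1]
(up to reordering of blocks).

Per-block formulas:
  For a 2×2 Jordan block J_2(-1): exp(t · J_2(-1)) = e^(-1t)·(I + t·N), where N is the 2×2 nilpotent shift.

After assembling e^{tJ} and conjugating by P, we get:

e^{tM} =
  [exp(-t), t*exp(-t)]
  [0, exp(-t)]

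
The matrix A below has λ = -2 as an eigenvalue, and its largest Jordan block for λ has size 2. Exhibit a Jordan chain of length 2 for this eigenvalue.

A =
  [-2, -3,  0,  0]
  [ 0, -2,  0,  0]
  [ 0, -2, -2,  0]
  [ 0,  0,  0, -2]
A Jordan chain for λ = -2 of length 2:
v_1 = (-3, 0, -2, 0)ᵀ
v_2 = (0, 1, 0, 0)ᵀ

Let N = A − (-2)·I. We want v_2 with N^2 v_2 = 0 but N^1 v_2 ≠ 0; then v_{j-1} := N · v_j for j = 2, …, 2.

Pick v_2 = (0, 1, 0, 0)ᵀ.
Then v_1 = N · v_2 = (-3, 0, -2, 0)ᵀ.

Sanity check: (A − (-2)·I) v_1 = (0, 0, 0, 0)ᵀ = 0. ✓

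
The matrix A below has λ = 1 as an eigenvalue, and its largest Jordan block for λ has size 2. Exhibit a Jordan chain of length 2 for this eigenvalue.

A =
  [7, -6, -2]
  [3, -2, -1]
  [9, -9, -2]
A Jordan chain for λ = 1 of length 2:
v_1 = (6, 3, 9)ᵀ
v_2 = (1, 0, 0)ᵀ

Let N = A − (1)·I. We want v_2 with N^2 v_2 = 0 but N^1 v_2 ≠ 0; then v_{j-1} := N · v_j for j = 2, …, 2.

Pick v_2 = (1, 0, 0)ᵀ.
Then v_1 = N · v_2 = (6, 3, 9)ᵀ.

Sanity check: (A − (1)·I) v_1 = (0, 0, 0)ᵀ = 0. ✓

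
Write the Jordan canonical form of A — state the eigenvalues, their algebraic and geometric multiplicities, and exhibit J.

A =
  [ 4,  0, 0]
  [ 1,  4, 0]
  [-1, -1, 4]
J_3(4)

The characteristic polynomial is
  det(x·I − A) = x^3 - 12*x^2 + 48*x - 64 = (x - 4)^3

Eigenvalues and multiplicities (the geometric multiplicity of λ is n − rank(A − λI), which equals the number of Jordan blocks for λ):
  λ = 4: algebraic multiplicity = 3, geometric multiplicity = 1

Determining the block sizes for each eigenvalue:
  λ = 4: one block (gm = 1), so the single block has size am = 3 → block sizes [3]

Assembling the blocks gives a Jordan form
J =
  [4, 1, 0]
  [0, 4, 1]
  [0, 0, 4]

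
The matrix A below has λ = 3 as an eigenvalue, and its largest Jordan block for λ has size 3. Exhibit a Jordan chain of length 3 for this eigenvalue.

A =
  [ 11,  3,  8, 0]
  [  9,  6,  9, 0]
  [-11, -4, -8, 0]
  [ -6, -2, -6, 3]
A Jordan chain for λ = 3 of length 3:
v_1 = (3, 0, -3, 0)ᵀ
v_2 = (8, 9, -11, -6)ᵀ
v_3 = (1, 0, 0, 0)ᵀ

Let N = A − (3)·I. We want v_3 with N^3 v_3 = 0 but N^2 v_3 ≠ 0; then v_{j-1} := N · v_j for j = 3, …, 2.

Pick v_3 = (1, 0, 0, 0)ᵀ.
Then v_2 = N · v_3 = (8, 9, -11, -6)ᵀ.
Then v_1 = N · v_2 = (3, 0, -3, 0)ᵀ.

Sanity check: (A − (3)·I) v_1 = (0, 0, 0, 0)ᵀ = 0. ✓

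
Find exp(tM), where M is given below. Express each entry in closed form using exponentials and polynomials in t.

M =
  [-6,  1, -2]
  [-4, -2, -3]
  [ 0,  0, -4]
e^{tM} =
  [-2*t*exp(-4*t) + exp(-4*t), t*exp(-4*t), t^2*exp(-4*t)/2 - 2*t*exp(-4*t)]
  [-4*t*exp(-4*t), 2*t*exp(-4*t) + exp(-4*t), t^2*exp(-4*t) - 3*t*exp(-4*t)]
  [0, 0, exp(-4*t)]

Strategy: write M = P · J · P⁻¹ where J is a Jordan canonical form, so e^{tM} = P · e^{tJ} · P⁻¹, and e^{tJ} can be computed block-by-block.

M has Jordan form
J =
  [-4,  1,  0]
  [ 0, -4,  1]
  [ 0,  0, -4]
(up to reordering of blocks).

Per-block formulas:
  For a 3×3 Jordan block J_3(-4): exp(t · J_3(-4)) = e^(-4t)·(I + t·N + (t^2/2)·N^2), where N is the 3×3 nilpotent shift.

After assembling e^{tJ} and conjugating by P, we get:

e^{tM} =
  [-2*t*exp(-4*t) + exp(-4*t), t*exp(-4*t), t^2*exp(-4*t)/2 - 2*t*exp(-4*t)]
  [-4*t*exp(-4*t), 2*t*exp(-4*t) + exp(-4*t), t^2*exp(-4*t) - 3*t*exp(-4*t)]
  [0, 0, exp(-4*t)]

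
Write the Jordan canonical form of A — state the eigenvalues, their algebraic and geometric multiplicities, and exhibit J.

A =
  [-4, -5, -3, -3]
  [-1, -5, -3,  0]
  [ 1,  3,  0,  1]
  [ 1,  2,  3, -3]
J_2(-3) ⊕ J_2(-3)

The characteristic polynomial is
  det(x·I − A) = x^4 + 12*x^3 + 54*x^2 + 108*x + 81 = (x + 3)^4

Eigenvalues and multiplicities (the geometric multiplicity of λ is n − rank(A − λI), which equals the number of Jordan blocks for λ):
  λ = -3: algebraic multiplicity = 4, geometric multiplicity = 2

Determining the block sizes for each eigenvalue:
  λ = -3: with am = 4 and gm = 2, the partition is not yet determined (e.g. several partitions of 4 into 2 parts exist). Let N = A − (-3)·I. Computing rank(N^1) = 2, rank(N^2) = 0; the number of blocks of size ≥ j is rank(N^{j−1}) − rank(N^j), giving [2, 2]. So we have 2 block(s) of size 2 → block sizes [2, 2]

Assembling the blocks gives a Jordan form
J =
  [-3,  1,  0,  0]
  [ 0, -3,  0,  0]
  [ 0,  0, -3,  1]
  [ 0,  0,  0, -3]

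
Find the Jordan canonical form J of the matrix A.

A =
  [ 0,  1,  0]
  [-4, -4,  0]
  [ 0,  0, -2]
J_2(-2) ⊕ J_1(-2)

The characteristic polynomial is
  det(x·I − A) = x^3 + 6*x^2 + 12*x + 8 = (x + 2)^3

Eigenvalues and multiplicities (the geometric multiplicity of λ is n − rank(A − λI), which equals the number of Jordan blocks for λ):
  λ = -2: algebraic multiplicity = 3, geometric multiplicity = 2

Determining the block sizes for each eigenvalue:
  λ = -2: 2 blocks summing to 3 forces exactly one block of size 2 and the rest size 1 → block sizes [2, 1]

Assembling the blocks gives a Jordan form
J =
  [-2,  1,  0]
  [ 0, -2,  0]
  [ 0,  0, -2]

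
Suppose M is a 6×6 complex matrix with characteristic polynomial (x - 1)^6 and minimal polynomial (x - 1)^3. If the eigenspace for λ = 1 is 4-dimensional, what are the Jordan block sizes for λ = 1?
Block sizes for λ = 1: [3, 1, 1, 1]

Step 1 — from the characteristic polynomial, algebraic multiplicity of λ = 1 is 6. From dim ker(M − (1)·I) = 4, there are exactly 4 Jordan blocks for λ = 1.
Step 2 — from the minimal polynomial, the factor (x − 1)^3 tells us the largest block for λ = 1 has size 3.
Step 3 — with total size 6, 4 blocks, and largest block 3, the block sizes (in nonincreasing order) are [3, 1, 1, 1].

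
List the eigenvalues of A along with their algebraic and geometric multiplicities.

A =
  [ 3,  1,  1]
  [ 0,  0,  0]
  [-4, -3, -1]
λ = 0: alg = 1, geom = 1; λ = 1: alg = 2, geom = 1

Step 1 — factor the characteristic polynomial to read off the algebraic multiplicities:
  χ_A(x) = x*(x - 1)^2

Step 2 — compute geometric multiplicities via the rank-nullity identity g(λ) = n − rank(A − λI):
  rank(A − (0)·I) = 2, so dim ker(A − (0)·I) = n − 2 = 1
  rank(A − (1)·I) = 2, so dim ker(A − (1)·I) = n − 2 = 1

Summary:
  λ = 0: algebraic multiplicity = 1, geometric multiplicity = 1
  λ = 1: algebraic multiplicity = 2, geometric multiplicity = 1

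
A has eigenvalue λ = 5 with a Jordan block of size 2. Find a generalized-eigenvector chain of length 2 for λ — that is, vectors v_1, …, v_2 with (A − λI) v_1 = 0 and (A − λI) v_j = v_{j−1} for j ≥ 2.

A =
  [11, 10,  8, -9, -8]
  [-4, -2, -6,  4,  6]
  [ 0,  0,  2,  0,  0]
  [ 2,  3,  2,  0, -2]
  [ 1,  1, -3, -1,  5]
A Jordan chain for λ = 5 of length 2:
v_1 = (-2, 2, 0, 0, 1)ᵀ
v_2 = (3, -2, 0, 0, 0)ᵀ

Let N = A − (5)·I. We want v_2 with N^2 v_2 = 0 but N^1 v_2 ≠ 0; then v_{j-1} := N · v_j for j = 2, …, 2.

Pick v_2 = (3, -2, 0, 0, 0)ᵀ.
Then v_1 = N · v_2 = (-2, 2, 0, 0, 1)ᵀ.

Sanity check: (A − (5)·I) v_1 = (0, 0, 0, 0, 0)ᵀ = 0. ✓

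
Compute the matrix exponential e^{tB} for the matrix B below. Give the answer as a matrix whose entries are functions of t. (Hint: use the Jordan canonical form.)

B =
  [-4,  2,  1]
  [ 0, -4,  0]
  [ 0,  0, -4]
e^{tB} =
  [exp(-4*t), 2*t*exp(-4*t), t*exp(-4*t)]
  [0, exp(-4*t), 0]
  [0, 0, exp(-4*t)]

Strategy: write B = P · J · P⁻¹ where J is a Jordan canonical form, so e^{tB} = P · e^{tJ} · P⁻¹, and e^{tJ} can be computed block-by-block.

B has Jordan form
J =
  [-4,  1,  0]
  [ 0, -4,  0]
  [ 0,  0, -4]
(up to reordering of blocks).

Per-block formulas:
  For a 1×1 block at λ = -4: exp(t · [-4]) = [e^(-4t)].
  For a 2×2 Jordan block J_2(-4): exp(t · J_2(-4)) = e^(-4t)·(I + t·N), where N is the 2×2 nilpotent shift.

After assembling e^{tJ} and conjugating by P, we get:

e^{tB} =
  [exp(-4*t), 2*t*exp(-4*t), t*exp(-4*t)]
  [0, exp(-4*t), 0]
  [0, 0, exp(-4*t)]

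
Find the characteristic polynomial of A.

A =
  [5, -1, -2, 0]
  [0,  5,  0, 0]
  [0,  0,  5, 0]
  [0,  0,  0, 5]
x^4 - 20*x^3 + 150*x^2 - 500*x + 625

Expanding det(x·I − A) (e.g. by cofactor expansion or by noting that A is similar to its Jordan form J, which has the same characteristic polynomial as A) gives
  χ_A(x) = x^4 - 20*x^3 + 150*x^2 - 500*x + 625
which factors as (x - 5)^4. The eigenvalues (with algebraic multiplicities) are λ = 5 with multiplicity 4.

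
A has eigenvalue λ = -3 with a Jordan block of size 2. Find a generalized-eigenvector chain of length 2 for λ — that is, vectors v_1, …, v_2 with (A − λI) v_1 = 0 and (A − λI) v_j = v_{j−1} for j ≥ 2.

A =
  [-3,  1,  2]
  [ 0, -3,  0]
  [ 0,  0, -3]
A Jordan chain for λ = -3 of length 2:
v_1 = (1, 0, 0)ᵀ
v_2 = (0, 1, 0)ᵀ

Let N = A − (-3)·I. We want v_2 with N^2 v_2 = 0 but N^1 v_2 ≠ 0; then v_{j-1} := N · v_j for j = 2, …, 2.

Pick v_2 = (0, 1, 0)ᵀ.
Then v_1 = N · v_2 = (1, 0, 0)ᵀ.

Sanity check: (A − (-3)·I) v_1 = (0, 0, 0)ᵀ = 0. ✓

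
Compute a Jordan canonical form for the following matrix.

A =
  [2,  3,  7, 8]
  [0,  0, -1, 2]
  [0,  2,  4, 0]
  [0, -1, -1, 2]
J_3(2) ⊕ J_1(2)

The characteristic polynomial is
  det(x·I − A) = x^4 - 8*x^3 + 24*x^2 - 32*x + 16 = (x - 2)^4

Eigenvalues and multiplicities (the geometric multiplicity of λ is n − rank(A − λI), which equals the number of Jordan blocks for λ):
  λ = 2: algebraic multiplicity = 4, geometric multiplicity = 2

Determining the block sizes for each eigenvalue:
  λ = 2: with am = 4 and gm = 2, the partition is not yet determined (e.g. several partitions of 4 into 2 parts exist). Let N = A − (2)·I. Computing rank(N^1) = 2, rank(N^2) = 1, rank(N^3) = 0; the number of blocks of size ≥ j is rank(N^{j−1}) − rank(N^j), giving [2, 1, 1]. So we have 1 block(s) of size 3, 1 block(s) of size 1 → block sizes [3, 1]

Assembling the blocks gives a Jordan form
J =
  [2, 1, 0, 0]
  [0, 2, 1, 0]
  [0, 0, 2, 0]
  [0, 0, 0, 2]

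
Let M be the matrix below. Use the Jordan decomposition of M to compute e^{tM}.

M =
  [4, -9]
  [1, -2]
e^{tM} =
  [3*t*exp(t) + exp(t), -9*t*exp(t)]
  [t*exp(t), -3*t*exp(t) + exp(t)]

Strategy: write M = P · J · P⁻¹ where J is a Jordan canonical form, so e^{tM} = P · e^{tJ} · P⁻¹, and e^{tJ} can be computed block-by-block.

M has Jordan form
J =
  [1, 1]
  [0, 1]
(up to reordering of blocks).

Per-block formulas:
  For a 2×2 Jordan block J_2(1): exp(t · J_2(1)) = e^(1t)·(I + t·N), where N is the 2×2 nilpotent shift.

After assembling e^{tJ} and conjugating by P, we get:

e^{tM} =
  [3*t*exp(t) + exp(t), -9*t*exp(t)]
  [t*exp(t), -3*t*exp(t) + exp(t)]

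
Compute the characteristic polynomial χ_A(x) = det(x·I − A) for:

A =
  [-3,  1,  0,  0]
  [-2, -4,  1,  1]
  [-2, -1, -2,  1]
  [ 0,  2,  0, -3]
x^4 + 12*x^3 + 54*x^2 + 108*x + 81

Expanding det(x·I − A) (e.g. by cofactor expansion or by noting that A is similar to its Jordan form J, which has the same characteristic polynomial as A) gives
  χ_A(x) = x^4 + 12*x^3 + 54*x^2 + 108*x + 81
which factors as (x + 3)^4. The eigenvalues (with algebraic multiplicities) are λ = -3 with multiplicity 4.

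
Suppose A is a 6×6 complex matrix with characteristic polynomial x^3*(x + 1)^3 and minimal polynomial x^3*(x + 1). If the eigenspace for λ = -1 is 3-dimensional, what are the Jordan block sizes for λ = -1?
Block sizes for λ = -1: [1, 1, 1]

Step 1 — from the characteristic polynomial, algebraic multiplicity of λ = -1 is 3. From dim ker(A − (-1)·I) = 3, there are exactly 3 Jordan blocks for λ = -1.
Step 2 — from the minimal polynomial, the factor (x + 1) tells us the largest block for λ = -1 has size 1.
Step 3 — with total size 3, 3 blocks, and largest block 1, the block sizes (in nonincreasing order) are [1, 1, 1].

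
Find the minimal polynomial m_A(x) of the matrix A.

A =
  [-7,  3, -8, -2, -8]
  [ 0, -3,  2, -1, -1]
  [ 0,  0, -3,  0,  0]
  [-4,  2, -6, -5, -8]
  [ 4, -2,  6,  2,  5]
x^4 + 10*x^3 + 36*x^2 + 54*x + 27

The characteristic polynomial is χ_A(x) = (x + 1)*(x + 3)^4, so the eigenvalues are known. The minimal polynomial is
  m_A(x) = Π_λ (x − λ)^{k_λ}
where k_λ is the size of the *largest* Jordan block for λ (equivalently, the smallest k with (A − λI)^k v = 0 for every generalised eigenvector v of λ).

  λ = -3: largest Jordan block has size 3, contributing (x + 3)^3
  λ = -1: largest Jordan block has size 1, contributing (x + 1)

So m_A(x) = (x + 1)*(x + 3)^3 = x^4 + 10*x^3 + 36*x^2 + 54*x + 27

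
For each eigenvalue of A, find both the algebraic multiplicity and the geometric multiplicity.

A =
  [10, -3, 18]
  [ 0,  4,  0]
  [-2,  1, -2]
λ = 4: alg = 3, geom = 2

Step 1 — factor the characteristic polynomial to read off the algebraic multiplicities:
  χ_A(x) = (x - 4)^3

Step 2 — compute geometric multiplicities via the rank-nullity identity g(λ) = n − rank(A − λI):
  rank(A − (4)·I) = 1, so dim ker(A − (4)·I) = n − 1 = 2

Summary:
  λ = 4: algebraic multiplicity = 3, geometric multiplicity = 2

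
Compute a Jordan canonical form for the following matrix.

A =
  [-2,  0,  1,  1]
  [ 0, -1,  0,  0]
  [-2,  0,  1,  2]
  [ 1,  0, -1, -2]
J_2(-1) ⊕ J_1(-1) ⊕ J_1(-1)

The characteristic polynomial is
  det(x·I − A) = x^4 + 4*x^3 + 6*x^2 + 4*x + 1 = (x + 1)^4

Eigenvalues and multiplicities (the geometric multiplicity of λ is n − rank(A − λI), which equals the number of Jordan blocks for λ):
  λ = -1: algebraic multiplicity = 4, geometric multiplicity = 3

Determining the block sizes for each eigenvalue:
  λ = -1: 3 blocks summing to 4 forces exactly one block of size 2 and the rest size 1 → block sizes [2, 1, 1]

Assembling the blocks gives a Jordan form
J =
  [-1,  1,  0,  0]
  [ 0, -1,  0,  0]
  [ 0,  0, -1,  0]
  [ 0,  0,  0, -1]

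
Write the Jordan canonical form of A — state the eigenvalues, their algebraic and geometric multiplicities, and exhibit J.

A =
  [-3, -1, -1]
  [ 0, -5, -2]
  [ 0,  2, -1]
J_2(-3) ⊕ J_1(-3)

The characteristic polynomial is
  det(x·I − A) = x^3 + 9*x^2 + 27*x + 27 = (x + 3)^3

Eigenvalues and multiplicities (the geometric multiplicity of λ is n − rank(A − λI), which equals the number of Jordan blocks for λ):
  λ = -3: algebraic multiplicity = 3, geometric multiplicity = 2

Determining the block sizes for each eigenvalue:
  λ = -3: 2 blocks summing to 3 forces exactly one block of size 2 and the rest size 1 → block sizes [2, 1]

Assembling the blocks gives a Jordan form
J =
  [-3,  1,  0]
  [ 0, -3,  0]
  [ 0,  0, -3]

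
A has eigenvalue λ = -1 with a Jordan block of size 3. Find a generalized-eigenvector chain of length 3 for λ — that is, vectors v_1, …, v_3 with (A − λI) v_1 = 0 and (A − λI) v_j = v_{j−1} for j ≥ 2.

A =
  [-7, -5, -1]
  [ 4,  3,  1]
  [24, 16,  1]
A Jordan chain for λ = -1 of length 3:
v_1 = (-8, 16, -32)ᵀ
v_2 = (-6, 4, 24)ᵀ
v_3 = (1, 0, 0)ᵀ

Let N = A − (-1)·I. We want v_3 with N^3 v_3 = 0 but N^2 v_3 ≠ 0; then v_{j-1} := N · v_j for j = 3, …, 2.

Pick v_3 = (1, 0, 0)ᵀ.
Then v_2 = N · v_3 = (-6, 4, 24)ᵀ.
Then v_1 = N · v_2 = (-8, 16, -32)ᵀ.

Sanity check: (A − (-1)·I) v_1 = (0, 0, 0)ᵀ = 0. ✓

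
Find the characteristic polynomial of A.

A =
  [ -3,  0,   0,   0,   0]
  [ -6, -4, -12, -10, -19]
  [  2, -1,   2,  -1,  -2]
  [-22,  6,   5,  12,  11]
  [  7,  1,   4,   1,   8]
x^5 - 15*x^4 + 63*x^3 + 27*x^2 - 648*x + 972

Expanding det(x·I − A) (e.g. by cofactor expansion or by noting that A is similar to its Jordan form J, which has the same characteristic polynomial as A) gives
  χ_A(x) = x^5 - 15*x^4 + 63*x^3 + 27*x^2 - 648*x + 972
which factors as (x - 6)^2*(x - 3)^2*(x + 3). The eigenvalues (with algebraic multiplicities) are λ = -3 with multiplicity 1, λ = 3 with multiplicity 2, λ = 6 with multiplicity 2.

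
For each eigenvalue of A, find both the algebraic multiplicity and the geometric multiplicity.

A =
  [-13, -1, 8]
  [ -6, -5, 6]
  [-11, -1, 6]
λ = -5: alg = 2, geom = 1; λ = -2: alg = 1, geom = 1

Step 1 — factor the characteristic polynomial to read off the algebraic multiplicities:
  χ_A(x) = (x + 2)*(x + 5)^2

Step 2 — compute geometric multiplicities via the rank-nullity identity g(λ) = n − rank(A − λI):
  rank(A − (-5)·I) = 2, so dim ker(A − (-5)·I) = n − 2 = 1
  rank(A − (-2)·I) = 2, so dim ker(A − (-2)·I) = n − 2 = 1

Summary:
  λ = -5: algebraic multiplicity = 2, geometric multiplicity = 1
  λ = -2: algebraic multiplicity = 1, geometric multiplicity = 1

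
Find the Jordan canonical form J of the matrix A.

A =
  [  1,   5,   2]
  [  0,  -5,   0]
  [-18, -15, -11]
J_2(-5) ⊕ J_1(-5)

The characteristic polynomial is
  det(x·I − A) = x^3 + 15*x^2 + 75*x + 125 = (x + 5)^3

Eigenvalues and multiplicities (the geometric multiplicity of λ is n − rank(A − λI), which equals the number of Jordan blocks for λ):
  λ = -5: algebraic multiplicity = 3, geometric multiplicity = 2

Determining the block sizes for each eigenvalue:
  λ = -5: 2 blocks summing to 3 forces exactly one block of size 2 and the rest size 1 → block sizes [2, 1]

Assembling the blocks gives a Jordan form
J =
  [-5,  1,  0]
  [ 0, -5,  0]
  [ 0,  0, -5]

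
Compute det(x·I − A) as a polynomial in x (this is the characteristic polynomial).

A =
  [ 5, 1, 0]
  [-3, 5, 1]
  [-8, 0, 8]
x^3 - 18*x^2 + 108*x - 216

Expanding det(x·I − A) (e.g. by cofactor expansion or by noting that A is similar to its Jordan form J, which has the same characteristic polynomial as A) gives
  χ_A(x) = x^3 - 18*x^2 + 108*x - 216
which factors as (x - 6)^3. The eigenvalues (with algebraic multiplicities) are λ = 6 with multiplicity 3.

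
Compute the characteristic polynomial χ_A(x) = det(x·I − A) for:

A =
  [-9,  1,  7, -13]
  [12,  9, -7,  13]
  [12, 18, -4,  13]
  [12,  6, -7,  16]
x^4 - 12*x^3 + 54*x^2 - 108*x + 81

Expanding det(x·I − A) (e.g. by cofactor expansion or by noting that A is similar to its Jordan form J, which has the same characteristic polynomial as A) gives
  χ_A(x) = x^4 - 12*x^3 + 54*x^2 - 108*x + 81
which factors as (x - 3)^4. The eigenvalues (with algebraic multiplicities) are λ = 3 with multiplicity 4.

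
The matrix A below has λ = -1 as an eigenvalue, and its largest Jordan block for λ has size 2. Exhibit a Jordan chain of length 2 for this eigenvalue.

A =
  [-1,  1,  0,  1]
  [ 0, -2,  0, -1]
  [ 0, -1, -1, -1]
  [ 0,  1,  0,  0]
A Jordan chain for λ = -1 of length 2:
v_1 = (1, -1, -1, 1)ᵀ
v_2 = (0, 1, 0, 0)ᵀ

Let N = A − (-1)·I. We want v_2 with N^2 v_2 = 0 but N^1 v_2 ≠ 0; then v_{j-1} := N · v_j for j = 2, …, 2.

Pick v_2 = (0, 1, 0, 0)ᵀ.
Then v_1 = N · v_2 = (1, -1, -1, 1)ᵀ.

Sanity check: (A − (-1)·I) v_1 = (0, 0, 0, 0)ᵀ = 0. ✓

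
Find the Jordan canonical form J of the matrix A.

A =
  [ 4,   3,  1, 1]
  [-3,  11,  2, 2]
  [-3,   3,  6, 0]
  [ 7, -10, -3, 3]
J_3(6) ⊕ J_1(6)

The characteristic polynomial is
  det(x·I − A) = x^4 - 24*x^3 + 216*x^2 - 864*x + 1296 = (x - 6)^4

Eigenvalues and multiplicities (the geometric multiplicity of λ is n − rank(A − λI), which equals the number of Jordan blocks for λ):
  λ = 6: algebraic multiplicity = 4, geometric multiplicity = 2

Determining the block sizes for each eigenvalue:
  λ = 6: with am = 4 and gm = 2, the partition is not yet determined (e.g. several partitions of 4 into 2 parts exist). Let N = A − (6)·I. Computing rank(N^1) = 2, rank(N^2) = 1, rank(N^3) = 0; the number of blocks of size ≥ j is rank(N^{j−1}) − rank(N^j), giving [2, 1, 1]. So we have 1 block(s) of size 3, 1 block(s) of size 1 → block sizes [3, 1]

Assembling the blocks gives a Jordan form
J =
  [6, 1, 0, 0]
  [0, 6, 1, 0]
  [0, 0, 6, 0]
  [0, 0, 0, 6]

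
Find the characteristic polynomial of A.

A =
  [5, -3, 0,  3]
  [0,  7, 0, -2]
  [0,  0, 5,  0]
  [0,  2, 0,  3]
x^4 - 20*x^3 + 150*x^2 - 500*x + 625

Expanding det(x·I − A) (e.g. by cofactor expansion or by noting that A is similar to its Jordan form J, which has the same characteristic polynomial as A) gives
  χ_A(x) = x^4 - 20*x^3 + 150*x^2 - 500*x + 625
which factors as (x - 5)^4. The eigenvalues (with algebraic multiplicities) are λ = 5 with multiplicity 4.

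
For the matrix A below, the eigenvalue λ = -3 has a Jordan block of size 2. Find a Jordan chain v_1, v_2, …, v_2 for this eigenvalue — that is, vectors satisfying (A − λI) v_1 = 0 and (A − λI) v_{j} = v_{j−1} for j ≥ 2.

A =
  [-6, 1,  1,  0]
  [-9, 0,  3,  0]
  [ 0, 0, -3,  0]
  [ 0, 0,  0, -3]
A Jordan chain for λ = -3 of length 2:
v_1 = (-3, -9, 0, 0)ᵀ
v_2 = (1, 0, 0, 0)ᵀ

Let N = A − (-3)·I. We want v_2 with N^2 v_2 = 0 but N^1 v_2 ≠ 0; then v_{j-1} := N · v_j for j = 2, …, 2.

Pick v_2 = (1, 0, 0, 0)ᵀ.
Then v_1 = N · v_2 = (-3, -9, 0, 0)ᵀ.

Sanity check: (A − (-3)·I) v_1 = (0, 0, 0, 0)ᵀ = 0. ✓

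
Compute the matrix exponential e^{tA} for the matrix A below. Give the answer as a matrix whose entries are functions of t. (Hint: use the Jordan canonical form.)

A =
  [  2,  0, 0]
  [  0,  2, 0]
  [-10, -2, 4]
e^{tA} =
  [exp(2*t), 0, 0]
  [0, exp(2*t), 0]
  [-5*exp(4*t) + 5*exp(2*t), -exp(4*t) + exp(2*t), exp(4*t)]

Strategy: write A = P · J · P⁻¹ where J is a Jordan canonical form, so e^{tA} = P · e^{tJ} · P⁻¹, and e^{tJ} can be computed block-by-block.

A has Jordan form
J =
  [2, 0, 0]
  [0, 2, 0]
  [0, 0, 4]
(up to reordering of blocks).

Per-block formulas:
  For a 1×1 block at λ = 4: exp(t · [4]) = [e^(4t)].
  For a 1×1 block at λ = 2: exp(t · [2]) = [e^(2t)].

After assembling e^{tJ} and conjugating by P, we get:

e^{tA} =
  [exp(2*t), 0, 0]
  [0, exp(2*t), 0]
  [-5*exp(4*t) + 5*exp(2*t), -exp(4*t) + exp(2*t), exp(4*t)]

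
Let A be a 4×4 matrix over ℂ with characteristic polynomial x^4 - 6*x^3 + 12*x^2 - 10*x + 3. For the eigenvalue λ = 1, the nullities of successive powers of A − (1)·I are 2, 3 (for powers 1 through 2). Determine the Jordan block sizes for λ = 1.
Block sizes for λ = 1: [2, 1]

From the dimensions of kernels of powers, the number of Jordan blocks of size at least j is d_j − d_{j−1} where d_j = dim ker(N^j) (with d_0 = 0). Computing the differences gives [2, 1].
The number of blocks of size exactly k is (#blocks of size ≥ k) − (#blocks of size ≥ k + 1), so the partition is: 1 block(s) of size 1, 1 block(s) of size 2.
In nonincreasing order the block sizes are [2, 1].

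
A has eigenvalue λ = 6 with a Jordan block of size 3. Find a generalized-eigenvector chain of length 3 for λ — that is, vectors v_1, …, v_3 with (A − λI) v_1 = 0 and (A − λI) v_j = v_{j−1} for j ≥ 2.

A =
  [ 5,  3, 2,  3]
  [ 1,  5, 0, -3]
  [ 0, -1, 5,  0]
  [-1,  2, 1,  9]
A Jordan chain for λ = 6 of length 3:
v_1 = (1, 1, -1, 0)ᵀ
v_2 = (-1, 1, 0, -1)ᵀ
v_3 = (1, 0, 0, 0)ᵀ

Let N = A − (6)·I. We want v_3 with N^3 v_3 = 0 but N^2 v_3 ≠ 0; then v_{j-1} := N · v_j for j = 3, …, 2.

Pick v_3 = (1, 0, 0, 0)ᵀ.
Then v_2 = N · v_3 = (-1, 1, 0, -1)ᵀ.
Then v_1 = N · v_2 = (1, 1, -1, 0)ᵀ.

Sanity check: (A − (6)·I) v_1 = (0, 0, 0, 0)ᵀ = 0. ✓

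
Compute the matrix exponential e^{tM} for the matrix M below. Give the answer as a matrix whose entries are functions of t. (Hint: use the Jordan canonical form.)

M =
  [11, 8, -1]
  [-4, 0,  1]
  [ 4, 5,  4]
e^{tM} =
  [6*t*exp(5*t) + exp(5*t), 3*t^2*exp(5*t)/2 + 8*t*exp(5*t), 3*t^2*exp(5*t)/2 - t*exp(5*t)]
  [-4*t*exp(5*t), -t^2*exp(5*t) - 5*t*exp(5*t) + exp(5*t), -t^2*exp(5*t) + t*exp(5*t)]
  [4*t*exp(5*t), t^2*exp(5*t) + 5*t*exp(5*t), t^2*exp(5*t) - t*exp(5*t) + exp(5*t)]

Strategy: write M = P · J · P⁻¹ where J is a Jordan canonical form, so e^{tM} = P · e^{tJ} · P⁻¹, and e^{tJ} can be computed block-by-block.

M has Jordan form
J =
  [5, 1, 0]
  [0, 5, 1]
  [0, 0, 5]
(up to reordering of blocks).

Per-block formulas:
  For a 3×3 Jordan block J_3(5): exp(t · J_3(5)) = e^(5t)·(I + t·N + (t^2/2)·N^2), where N is the 3×3 nilpotent shift.

After assembling e^{tJ} and conjugating by P, we get:

e^{tM} =
  [6*t*exp(5*t) + exp(5*t), 3*t^2*exp(5*t)/2 + 8*t*exp(5*t), 3*t^2*exp(5*t)/2 - t*exp(5*t)]
  [-4*t*exp(5*t), -t^2*exp(5*t) - 5*t*exp(5*t) + exp(5*t), -t^2*exp(5*t) + t*exp(5*t)]
  [4*t*exp(5*t), t^2*exp(5*t) + 5*t*exp(5*t), t^2*exp(5*t) - t*exp(5*t) + exp(5*t)]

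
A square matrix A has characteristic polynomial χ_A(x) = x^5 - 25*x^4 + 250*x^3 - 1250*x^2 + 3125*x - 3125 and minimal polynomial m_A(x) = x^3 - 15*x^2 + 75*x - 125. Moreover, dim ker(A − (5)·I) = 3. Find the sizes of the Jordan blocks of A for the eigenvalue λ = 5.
Block sizes for λ = 5: [3, 1, 1]

Step 1 — from the characteristic polynomial, algebraic multiplicity of λ = 5 is 5. From dim ker(A − (5)·I) = 3, there are exactly 3 Jordan blocks for λ = 5.
Step 2 — from the minimal polynomial, the factor (x − 5)^3 tells us the largest block for λ = 5 has size 3.
Step 3 — with total size 5, 3 blocks, and largest block 3, the block sizes (in nonincreasing order) are [3, 1, 1].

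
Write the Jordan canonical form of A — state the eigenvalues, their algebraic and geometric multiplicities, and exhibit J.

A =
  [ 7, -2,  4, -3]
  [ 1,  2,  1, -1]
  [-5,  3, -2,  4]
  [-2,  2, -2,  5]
J_2(3) ⊕ J_2(3)

The characteristic polynomial is
  det(x·I − A) = x^4 - 12*x^3 + 54*x^2 - 108*x + 81 = (x - 3)^4

Eigenvalues and multiplicities (the geometric multiplicity of λ is n − rank(A − λI), which equals the number of Jordan blocks for λ):
  λ = 3: algebraic multiplicity = 4, geometric multiplicity = 2

Determining the block sizes for each eigenvalue:
  λ = 3: with am = 4 and gm = 2, the partition is not yet determined (e.g. several partitions of 4 into 2 parts exist). Let N = A − (3)·I. Computing rank(N^1) = 2, rank(N^2) = 0; the number of blocks of size ≥ j is rank(N^{j−1}) − rank(N^j), giving [2, 2]. So we have 2 block(s) of size 2 → block sizes [2, 2]

Assembling the blocks gives a Jordan form
J =
  [3, 1, 0, 0]
  [0, 3, 0, 0]
  [0, 0, 3, 1]
  [0, 0, 0, 3]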